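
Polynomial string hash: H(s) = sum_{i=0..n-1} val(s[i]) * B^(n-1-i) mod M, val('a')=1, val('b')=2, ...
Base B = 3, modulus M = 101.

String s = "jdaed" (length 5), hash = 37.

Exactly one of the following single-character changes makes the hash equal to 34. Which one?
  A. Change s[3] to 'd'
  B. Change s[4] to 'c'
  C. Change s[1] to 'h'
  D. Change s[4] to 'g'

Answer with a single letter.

Option A: s[3]='e'->'d', delta=(4-5)*3^1 mod 101 = 98, hash=37+98 mod 101 = 34 <-- target
Option B: s[4]='d'->'c', delta=(3-4)*3^0 mod 101 = 100, hash=37+100 mod 101 = 36
Option C: s[1]='d'->'h', delta=(8-4)*3^3 mod 101 = 7, hash=37+7 mod 101 = 44
Option D: s[4]='d'->'g', delta=(7-4)*3^0 mod 101 = 3, hash=37+3 mod 101 = 40

Answer: A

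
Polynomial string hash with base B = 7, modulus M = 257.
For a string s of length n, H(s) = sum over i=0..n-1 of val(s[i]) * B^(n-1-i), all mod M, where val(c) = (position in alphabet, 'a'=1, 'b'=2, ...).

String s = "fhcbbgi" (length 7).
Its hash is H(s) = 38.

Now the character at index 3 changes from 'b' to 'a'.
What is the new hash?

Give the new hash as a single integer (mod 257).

val('b') = 2, val('a') = 1
Position k = 3, exponent = n-1-k = 3
B^3 mod M = 7^3 mod 257 = 86
Delta = (1 - 2) * 86 mod 257 = 171
New hash = (38 + 171) mod 257 = 209

Answer: 209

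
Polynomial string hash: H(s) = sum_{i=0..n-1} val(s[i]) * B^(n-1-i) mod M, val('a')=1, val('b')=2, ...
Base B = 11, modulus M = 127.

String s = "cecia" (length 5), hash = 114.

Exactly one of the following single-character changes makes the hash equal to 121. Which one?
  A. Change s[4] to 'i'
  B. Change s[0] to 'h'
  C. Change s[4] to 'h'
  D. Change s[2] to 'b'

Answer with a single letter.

Answer: C

Derivation:
Option A: s[4]='a'->'i', delta=(9-1)*11^0 mod 127 = 8, hash=114+8 mod 127 = 122
Option B: s[0]='c'->'h', delta=(8-3)*11^4 mod 127 = 53, hash=114+53 mod 127 = 40
Option C: s[4]='a'->'h', delta=(8-1)*11^0 mod 127 = 7, hash=114+7 mod 127 = 121 <-- target
Option D: s[2]='c'->'b', delta=(2-3)*11^2 mod 127 = 6, hash=114+6 mod 127 = 120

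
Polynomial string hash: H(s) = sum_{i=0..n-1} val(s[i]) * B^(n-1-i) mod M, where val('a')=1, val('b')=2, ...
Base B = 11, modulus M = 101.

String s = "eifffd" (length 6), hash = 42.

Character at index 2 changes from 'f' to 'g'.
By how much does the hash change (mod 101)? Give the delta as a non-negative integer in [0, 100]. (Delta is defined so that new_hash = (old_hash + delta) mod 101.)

Answer: 18

Derivation:
Delta formula: (val(new) - val(old)) * B^(n-1-k) mod M
  val('g') - val('f') = 7 - 6 = 1
  B^(n-1-k) = 11^3 mod 101 = 18
  Delta = 1 * 18 mod 101 = 18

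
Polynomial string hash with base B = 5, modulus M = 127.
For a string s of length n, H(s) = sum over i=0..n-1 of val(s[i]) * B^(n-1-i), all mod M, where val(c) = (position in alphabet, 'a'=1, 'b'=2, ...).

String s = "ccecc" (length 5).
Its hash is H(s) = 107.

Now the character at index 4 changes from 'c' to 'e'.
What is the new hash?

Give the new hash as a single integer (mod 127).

Answer: 109

Derivation:
val('c') = 3, val('e') = 5
Position k = 4, exponent = n-1-k = 0
B^0 mod M = 5^0 mod 127 = 1
Delta = (5 - 3) * 1 mod 127 = 2
New hash = (107 + 2) mod 127 = 109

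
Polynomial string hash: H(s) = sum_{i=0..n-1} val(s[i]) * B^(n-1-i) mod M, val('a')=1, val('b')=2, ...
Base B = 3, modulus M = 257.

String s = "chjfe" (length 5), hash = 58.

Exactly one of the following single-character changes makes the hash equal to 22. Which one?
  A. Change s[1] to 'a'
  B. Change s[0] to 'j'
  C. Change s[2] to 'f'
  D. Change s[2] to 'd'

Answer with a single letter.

Answer: C

Derivation:
Option A: s[1]='h'->'a', delta=(1-8)*3^3 mod 257 = 68, hash=58+68 mod 257 = 126
Option B: s[0]='c'->'j', delta=(10-3)*3^4 mod 257 = 53, hash=58+53 mod 257 = 111
Option C: s[2]='j'->'f', delta=(6-10)*3^2 mod 257 = 221, hash=58+221 mod 257 = 22 <-- target
Option D: s[2]='j'->'d', delta=(4-10)*3^2 mod 257 = 203, hash=58+203 mod 257 = 4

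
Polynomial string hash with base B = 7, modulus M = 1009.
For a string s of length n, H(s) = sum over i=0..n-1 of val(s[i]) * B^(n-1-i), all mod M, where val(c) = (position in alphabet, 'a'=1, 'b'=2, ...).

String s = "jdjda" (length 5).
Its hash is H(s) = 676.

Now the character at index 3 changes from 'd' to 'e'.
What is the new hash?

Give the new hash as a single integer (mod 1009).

Answer: 683

Derivation:
val('d') = 4, val('e') = 5
Position k = 3, exponent = n-1-k = 1
B^1 mod M = 7^1 mod 1009 = 7
Delta = (5 - 4) * 7 mod 1009 = 7
New hash = (676 + 7) mod 1009 = 683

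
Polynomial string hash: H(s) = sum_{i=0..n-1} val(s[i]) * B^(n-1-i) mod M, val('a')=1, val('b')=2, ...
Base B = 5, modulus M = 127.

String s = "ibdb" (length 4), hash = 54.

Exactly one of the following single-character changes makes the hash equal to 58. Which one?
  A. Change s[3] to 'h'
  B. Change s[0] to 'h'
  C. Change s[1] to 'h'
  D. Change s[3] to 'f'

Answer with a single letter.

Option A: s[3]='b'->'h', delta=(8-2)*5^0 mod 127 = 6, hash=54+6 mod 127 = 60
Option B: s[0]='i'->'h', delta=(8-9)*5^3 mod 127 = 2, hash=54+2 mod 127 = 56
Option C: s[1]='b'->'h', delta=(8-2)*5^2 mod 127 = 23, hash=54+23 mod 127 = 77
Option D: s[3]='b'->'f', delta=(6-2)*5^0 mod 127 = 4, hash=54+4 mod 127 = 58 <-- target

Answer: D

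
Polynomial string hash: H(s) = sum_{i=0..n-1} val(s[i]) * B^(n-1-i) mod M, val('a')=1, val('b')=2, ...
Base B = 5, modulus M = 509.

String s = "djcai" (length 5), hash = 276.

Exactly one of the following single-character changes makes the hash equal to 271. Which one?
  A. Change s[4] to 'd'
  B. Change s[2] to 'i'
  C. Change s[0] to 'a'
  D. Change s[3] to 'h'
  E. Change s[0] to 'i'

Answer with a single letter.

Answer: A

Derivation:
Option A: s[4]='i'->'d', delta=(4-9)*5^0 mod 509 = 504, hash=276+504 mod 509 = 271 <-- target
Option B: s[2]='c'->'i', delta=(9-3)*5^2 mod 509 = 150, hash=276+150 mod 509 = 426
Option C: s[0]='d'->'a', delta=(1-4)*5^4 mod 509 = 161, hash=276+161 mod 509 = 437
Option D: s[3]='a'->'h', delta=(8-1)*5^1 mod 509 = 35, hash=276+35 mod 509 = 311
Option E: s[0]='d'->'i', delta=(9-4)*5^4 mod 509 = 71, hash=276+71 mod 509 = 347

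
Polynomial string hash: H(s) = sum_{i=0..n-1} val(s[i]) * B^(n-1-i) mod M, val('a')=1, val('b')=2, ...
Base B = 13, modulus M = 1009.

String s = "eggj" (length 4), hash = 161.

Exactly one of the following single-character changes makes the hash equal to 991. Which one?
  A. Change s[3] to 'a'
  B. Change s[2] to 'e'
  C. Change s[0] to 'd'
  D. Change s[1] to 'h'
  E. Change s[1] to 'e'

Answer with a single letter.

Option A: s[3]='j'->'a', delta=(1-10)*13^0 mod 1009 = 1000, hash=161+1000 mod 1009 = 152
Option B: s[2]='g'->'e', delta=(5-7)*13^1 mod 1009 = 983, hash=161+983 mod 1009 = 135
Option C: s[0]='e'->'d', delta=(4-5)*13^3 mod 1009 = 830, hash=161+830 mod 1009 = 991 <-- target
Option D: s[1]='g'->'h', delta=(8-7)*13^2 mod 1009 = 169, hash=161+169 mod 1009 = 330
Option E: s[1]='g'->'e', delta=(5-7)*13^2 mod 1009 = 671, hash=161+671 mod 1009 = 832

Answer: C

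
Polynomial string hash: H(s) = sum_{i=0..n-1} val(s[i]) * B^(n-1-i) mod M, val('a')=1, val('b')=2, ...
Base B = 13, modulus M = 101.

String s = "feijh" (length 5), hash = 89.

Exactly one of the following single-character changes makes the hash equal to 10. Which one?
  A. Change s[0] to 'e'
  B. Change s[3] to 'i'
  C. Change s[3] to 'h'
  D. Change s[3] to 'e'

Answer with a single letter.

Option A: s[0]='f'->'e', delta=(5-6)*13^4 mod 101 = 22, hash=89+22 mod 101 = 10 <-- target
Option B: s[3]='j'->'i', delta=(9-10)*13^1 mod 101 = 88, hash=89+88 mod 101 = 76
Option C: s[3]='j'->'h', delta=(8-10)*13^1 mod 101 = 75, hash=89+75 mod 101 = 63
Option D: s[3]='j'->'e', delta=(5-10)*13^1 mod 101 = 36, hash=89+36 mod 101 = 24

Answer: A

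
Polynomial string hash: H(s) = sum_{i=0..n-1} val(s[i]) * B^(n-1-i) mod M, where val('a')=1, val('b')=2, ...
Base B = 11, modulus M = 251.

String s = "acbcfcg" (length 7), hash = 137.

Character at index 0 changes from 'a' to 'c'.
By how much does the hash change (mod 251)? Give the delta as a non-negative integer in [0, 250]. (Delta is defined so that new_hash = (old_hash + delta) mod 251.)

Delta formula: (val(new) - val(old)) * B^(n-1-k) mod M
  val('c') - val('a') = 3 - 1 = 2
  B^(n-1-k) = 11^6 mod 251 = 3
  Delta = 2 * 3 mod 251 = 6

Answer: 6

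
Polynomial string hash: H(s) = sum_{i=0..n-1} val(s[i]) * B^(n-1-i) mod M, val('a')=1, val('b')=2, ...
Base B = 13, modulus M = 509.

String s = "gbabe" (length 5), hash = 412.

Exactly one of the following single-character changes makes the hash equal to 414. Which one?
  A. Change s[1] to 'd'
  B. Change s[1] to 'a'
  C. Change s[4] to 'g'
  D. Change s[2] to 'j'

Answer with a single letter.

Answer: C

Derivation:
Option A: s[1]='b'->'d', delta=(4-2)*13^3 mod 509 = 322, hash=412+322 mod 509 = 225
Option B: s[1]='b'->'a', delta=(1-2)*13^3 mod 509 = 348, hash=412+348 mod 509 = 251
Option C: s[4]='e'->'g', delta=(7-5)*13^0 mod 509 = 2, hash=412+2 mod 509 = 414 <-- target
Option D: s[2]='a'->'j', delta=(10-1)*13^2 mod 509 = 503, hash=412+503 mod 509 = 406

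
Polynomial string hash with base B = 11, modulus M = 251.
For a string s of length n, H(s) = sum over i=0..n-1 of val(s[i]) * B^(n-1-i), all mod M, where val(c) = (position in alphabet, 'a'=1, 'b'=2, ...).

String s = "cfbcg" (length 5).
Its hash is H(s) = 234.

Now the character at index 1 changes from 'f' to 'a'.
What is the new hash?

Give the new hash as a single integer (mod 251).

Answer: 105

Derivation:
val('f') = 6, val('a') = 1
Position k = 1, exponent = n-1-k = 3
B^3 mod M = 11^3 mod 251 = 76
Delta = (1 - 6) * 76 mod 251 = 122
New hash = (234 + 122) mod 251 = 105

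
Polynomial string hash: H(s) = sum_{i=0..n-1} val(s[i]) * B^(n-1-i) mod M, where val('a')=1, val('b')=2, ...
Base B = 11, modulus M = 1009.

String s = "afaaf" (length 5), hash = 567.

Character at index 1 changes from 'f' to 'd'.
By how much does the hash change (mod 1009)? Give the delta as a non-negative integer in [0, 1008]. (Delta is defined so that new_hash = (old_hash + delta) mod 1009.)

Delta formula: (val(new) - val(old)) * B^(n-1-k) mod M
  val('d') - val('f') = 4 - 6 = -2
  B^(n-1-k) = 11^3 mod 1009 = 322
  Delta = -2 * 322 mod 1009 = 365

Answer: 365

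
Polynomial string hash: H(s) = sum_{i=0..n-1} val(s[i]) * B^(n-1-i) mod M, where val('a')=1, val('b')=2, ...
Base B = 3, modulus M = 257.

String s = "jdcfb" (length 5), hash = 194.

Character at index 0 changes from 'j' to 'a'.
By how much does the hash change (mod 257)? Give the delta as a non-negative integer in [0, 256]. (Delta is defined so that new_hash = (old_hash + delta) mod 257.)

Delta formula: (val(new) - val(old)) * B^(n-1-k) mod M
  val('a') - val('j') = 1 - 10 = -9
  B^(n-1-k) = 3^4 mod 257 = 81
  Delta = -9 * 81 mod 257 = 42

Answer: 42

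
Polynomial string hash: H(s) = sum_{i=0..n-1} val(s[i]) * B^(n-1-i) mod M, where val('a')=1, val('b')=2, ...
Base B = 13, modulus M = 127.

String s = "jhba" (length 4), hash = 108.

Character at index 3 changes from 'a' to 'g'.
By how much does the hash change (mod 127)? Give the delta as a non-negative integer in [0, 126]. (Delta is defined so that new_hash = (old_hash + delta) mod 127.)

Answer: 6

Derivation:
Delta formula: (val(new) - val(old)) * B^(n-1-k) mod M
  val('g') - val('a') = 7 - 1 = 6
  B^(n-1-k) = 13^0 mod 127 = 1
  Delta = 6 * 1 mod 127 = 6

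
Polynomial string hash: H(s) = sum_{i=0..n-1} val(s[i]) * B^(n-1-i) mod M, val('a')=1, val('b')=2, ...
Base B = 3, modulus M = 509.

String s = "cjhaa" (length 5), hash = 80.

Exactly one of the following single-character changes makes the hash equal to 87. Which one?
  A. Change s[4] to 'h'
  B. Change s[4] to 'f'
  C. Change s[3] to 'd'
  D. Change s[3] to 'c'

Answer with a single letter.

Answer: A

Derivation:
Option A: s[4]='a'->'h', delta=(8-1)*3^0 mod 509 = 7, hash=80+7 mod 509 = 87 <-- target
Option B: s[4]='a'->'f', delta=(6-1)*3^0 mod 509 = 5, hash=80+5 mod 509 = 85
Option C: s[3]='a'->'d', delta=(4-1)*3^1 mod 509 = 9, hash=80+9 mod 509 = 89
Option D: s[3]='a'->'c', delta=(3-1)*3^1 mod 509 = 6, hash=80+6 mod 509 = 86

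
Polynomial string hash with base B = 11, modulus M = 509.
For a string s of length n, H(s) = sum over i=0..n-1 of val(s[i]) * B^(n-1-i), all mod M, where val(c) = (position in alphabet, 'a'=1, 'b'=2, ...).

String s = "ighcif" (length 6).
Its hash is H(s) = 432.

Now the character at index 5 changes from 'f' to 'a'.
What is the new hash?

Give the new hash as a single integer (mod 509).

Answer: 427

Derivation:
val('f') = 6, val('a') = 1
Position k = 5, exponent = n-1-k = 0
B^0 mod M = 11^0 mod 509 = 1
Delta = (1 - 6) * 1 mod 509 = 504
New hash = (432 + 504) mod 509 = 427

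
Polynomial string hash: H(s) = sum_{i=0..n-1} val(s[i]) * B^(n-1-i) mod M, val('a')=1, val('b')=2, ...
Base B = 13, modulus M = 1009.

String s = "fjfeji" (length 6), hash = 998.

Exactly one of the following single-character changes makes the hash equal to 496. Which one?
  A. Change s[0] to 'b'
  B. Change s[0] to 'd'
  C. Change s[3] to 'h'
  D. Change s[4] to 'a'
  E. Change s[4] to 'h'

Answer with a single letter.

Answer: C

Derivation:
Option A: s[0]='f'->'b', delta=(2-6)*13^5 mod 1009 = 76, hash=998+76 mod 1009 = 65
Option B: s[0]='f'->'d', delta=(4-6)*13^5 mod 1009 = 38, hash=998+38 mod 1009 = 27
Option C: s[3]='e'->'h', delta=(8-5)*13^2 mod 1009 = 507, hash=998+507 mod 1009 = 496 <-- target
Option D: s[4]='j'->'a', delta=(1-10)*13^1 mod 1009 = 892, hash=998+892 mod 1009 = 881
Option E: s[4]='j'->'h', delta=(8-10)*13^1 mod 1009 = 983, hash=998+983 mod 1009 = 972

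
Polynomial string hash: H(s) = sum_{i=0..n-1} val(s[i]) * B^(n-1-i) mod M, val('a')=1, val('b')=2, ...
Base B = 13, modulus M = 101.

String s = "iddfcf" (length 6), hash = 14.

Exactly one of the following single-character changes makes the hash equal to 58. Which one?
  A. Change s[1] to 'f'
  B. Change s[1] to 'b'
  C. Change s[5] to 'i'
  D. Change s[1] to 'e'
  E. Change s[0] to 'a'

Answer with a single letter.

Option A: s[1]='d'->'f', delta=(6-4)*13^4 mod 101 = 57, hash=14+57 mod 101 = 71
Option B: s[1]='d'->'b', delta=(2-4)*13^4 mod 101 = 44, hash=14+44 mod 101 = 58 <-- target
Option C: s[5]='f'->'i', delta=(9-6)*13^0 mod 101 = 3, hash=14+3 mod 101 = 17
Option D: s[1]='d'->'e', delta=(5-4)*13^4 mod 101 = 79, hash=14+79 mod 101 = 93
Option E: s[0]='i'->'a', delta=(1-9)*13^5 mod 101 = 66, hash=14+66 mod 101 = 80

Answer: B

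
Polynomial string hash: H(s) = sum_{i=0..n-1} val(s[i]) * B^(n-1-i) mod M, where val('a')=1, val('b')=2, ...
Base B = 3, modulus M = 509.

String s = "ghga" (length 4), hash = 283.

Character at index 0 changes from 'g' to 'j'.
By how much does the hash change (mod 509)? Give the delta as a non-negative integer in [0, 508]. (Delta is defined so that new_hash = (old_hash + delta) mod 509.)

Delta formula: (val(new) - val(old)) * B^(n-1-k) mod M
  val('j') - val('g') = 10 - 7 = 3
  B^(n-1-k) = 3^3 mod 509 = 27
  Delta = 3 * 27 mod 509 = 81

Answer: 81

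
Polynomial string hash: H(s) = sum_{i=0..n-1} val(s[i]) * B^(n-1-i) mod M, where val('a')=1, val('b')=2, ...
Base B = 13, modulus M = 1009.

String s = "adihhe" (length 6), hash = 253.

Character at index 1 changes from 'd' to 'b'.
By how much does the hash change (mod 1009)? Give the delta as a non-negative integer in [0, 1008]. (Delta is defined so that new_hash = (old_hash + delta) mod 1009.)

Answer: 391

Derivation:
Delta formula: (val(new) - val(old)) * B^(n-1-k) mod M
  val('b') - val('d') = 2 - 4 = -2
  B^(n-1-k) = 13^4 mod 1009 = 309
  Delta = -2 * 309 mod 1009 = 391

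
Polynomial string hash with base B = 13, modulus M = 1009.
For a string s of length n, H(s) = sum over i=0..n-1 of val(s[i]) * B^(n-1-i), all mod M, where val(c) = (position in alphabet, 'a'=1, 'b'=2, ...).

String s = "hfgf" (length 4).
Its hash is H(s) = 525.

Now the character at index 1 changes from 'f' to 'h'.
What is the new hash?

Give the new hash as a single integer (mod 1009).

Answer: 863

Derivation:
val('f') = 6, val('h') = 8
Position k = 1, exponent = n-1-k = 2
B^2 mod M = 13^2 mod 1009 = 169
Delta = (8 - 6) * 169 mod 1009 = 338
New hash = (525 + 338) mod 1009 = 863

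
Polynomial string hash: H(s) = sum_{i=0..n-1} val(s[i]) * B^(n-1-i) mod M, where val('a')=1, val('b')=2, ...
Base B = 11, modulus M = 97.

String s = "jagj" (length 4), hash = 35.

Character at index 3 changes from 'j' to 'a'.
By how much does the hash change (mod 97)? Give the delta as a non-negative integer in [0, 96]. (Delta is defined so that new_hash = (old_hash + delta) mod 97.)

Answer: 88

Derivation:
Delta formula: (val(new) - val(old)) * B^(n-1-k) mod M
  val('a') - val('j') = 1 - 10 = -9
  B^(n-1-k) = 11^0 mod 97 = 1
  Delta = -9 * 1 mod 97 = 88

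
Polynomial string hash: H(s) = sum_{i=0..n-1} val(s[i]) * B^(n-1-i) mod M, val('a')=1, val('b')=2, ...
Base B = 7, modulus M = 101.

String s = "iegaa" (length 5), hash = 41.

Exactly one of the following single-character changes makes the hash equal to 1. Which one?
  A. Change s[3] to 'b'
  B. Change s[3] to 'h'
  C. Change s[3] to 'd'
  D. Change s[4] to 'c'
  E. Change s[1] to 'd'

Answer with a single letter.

Answer: E

Derivation:
Option A: s[3]='a'->'b', delta=(2-1)*7^1 mod 101 = 7, hash=41+7 mod 101 = 48
Option B: s[3]='a'->'h', delta=(8-1)*7^1 mod 101 = 49, hash=41+49 mod 101 = 90
Option C: s[3]='a'->'d', delta=(4-1)*7^1 mod 101 = 21, hash=41+21 mod 101 = 62
Option D: s[4]='a'->'c', delta=(3-1)*7^0 mod 101 = 2, hash=41+2 mod 101 = 43
Option E: s[1]='e'->'d', delta=(4-5)*7^3 mod 101 = 61, hash=41+61 mod 101 = 1 <-- target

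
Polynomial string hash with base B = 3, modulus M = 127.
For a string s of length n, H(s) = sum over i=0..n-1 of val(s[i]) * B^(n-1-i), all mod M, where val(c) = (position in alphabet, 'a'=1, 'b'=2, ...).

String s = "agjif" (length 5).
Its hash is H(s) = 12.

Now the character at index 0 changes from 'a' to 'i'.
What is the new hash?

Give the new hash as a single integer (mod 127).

val('a') = 1, val('i') = 9
Position k = 0, exponent = n-1-k = 4
B^4 mod M = 3^4 mod 127 = 81
Delta = (9 - 1) * 81 mod 127 = 13
New hash = (12 + 13) mod 127 = 25

Answer: 25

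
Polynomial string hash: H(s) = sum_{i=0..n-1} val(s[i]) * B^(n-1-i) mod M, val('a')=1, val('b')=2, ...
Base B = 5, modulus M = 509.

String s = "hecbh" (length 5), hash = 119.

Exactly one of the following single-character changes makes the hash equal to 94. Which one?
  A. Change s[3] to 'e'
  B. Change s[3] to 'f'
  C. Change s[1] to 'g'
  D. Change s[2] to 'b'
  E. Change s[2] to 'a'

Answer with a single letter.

Option A: s[3]='b'->'e', delta=(5-2)*5^1 mod 509 = 15, hash=119+15 mod 509 = 134
Option B: s[3]='b'->'f', delta=(6-2)*5^1 mod 509 = 20, hash=119+20 mod 509 = 139
Option C: s[1]='e'->'g', delta=(7-5)*5^3 mod 509 = 250, hash=119+250 mod 509 = 369
Option D: s[2]='c'->'b', delta=(2-3)*5^2 mod 509 = 484, hash=119+484 mod 509 = 94 <-- target
Option E: s[2]='c'->'a', delta=(1-3)*5^2 mod 509 = 459, hash=119+459 mod 509 = 69

Answer: D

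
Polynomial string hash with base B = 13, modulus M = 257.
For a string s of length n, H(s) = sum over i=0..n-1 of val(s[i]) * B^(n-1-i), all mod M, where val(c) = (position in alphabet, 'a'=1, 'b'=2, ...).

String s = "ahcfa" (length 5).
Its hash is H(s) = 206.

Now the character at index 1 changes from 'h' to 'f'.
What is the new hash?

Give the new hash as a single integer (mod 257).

Answer: 181

Derivation:
val('h') = 8, val('f') = 6
Position k = 1, exponent = n-1-k = 3
B^3 mod M = 13^3 mod 257 = 141
Delta = (6 - 8) * 141 mod 257 = 232
New hash = (206 + 232) mod 257 = 181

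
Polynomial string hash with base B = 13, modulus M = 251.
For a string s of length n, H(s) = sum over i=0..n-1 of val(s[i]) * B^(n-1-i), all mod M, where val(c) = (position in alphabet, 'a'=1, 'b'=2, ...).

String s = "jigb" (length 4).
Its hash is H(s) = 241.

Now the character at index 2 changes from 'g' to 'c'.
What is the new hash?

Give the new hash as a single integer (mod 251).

val('g') = 7, val('c') = 3
Position k = 2, exponent = n-1-k = 1
B^1 mod M = 13^1 mod 251 = 13
Delta = (3 - 7) * 13 mod 251 = 199
New hash = (241 + 199) mod 251 = 189

Answer: 189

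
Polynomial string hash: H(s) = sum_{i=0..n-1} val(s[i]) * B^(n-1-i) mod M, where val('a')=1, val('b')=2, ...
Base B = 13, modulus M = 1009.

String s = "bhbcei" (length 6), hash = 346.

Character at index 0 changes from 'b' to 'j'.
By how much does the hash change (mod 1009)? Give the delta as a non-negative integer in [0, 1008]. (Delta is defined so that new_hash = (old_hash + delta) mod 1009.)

Answer: 857

Derivation:
Delta formula: (val(new) - val(old)) * B^(n-1-k) mod M
  val('j') - val('b') = 10 - 2 = 8
  B^(n-1-k) = 13^5 mod 1009 = 990
  Delta = 8 * 990 mod 1009 = 857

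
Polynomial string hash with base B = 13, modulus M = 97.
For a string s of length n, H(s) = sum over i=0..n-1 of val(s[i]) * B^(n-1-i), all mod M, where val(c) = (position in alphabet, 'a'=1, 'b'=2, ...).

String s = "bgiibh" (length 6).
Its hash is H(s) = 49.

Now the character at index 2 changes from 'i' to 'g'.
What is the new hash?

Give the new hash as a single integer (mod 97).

Answer: 20

Derivation:
val('i') = 9, val('g') = 7
Position k = 2, exponent = n-1-k = 3
B^3 mod M = 13^3 mod 97 = 63
Delta = (7 - 9) * 63 mod 97 = 68
New hash = (49 + 68) mod 97 = 20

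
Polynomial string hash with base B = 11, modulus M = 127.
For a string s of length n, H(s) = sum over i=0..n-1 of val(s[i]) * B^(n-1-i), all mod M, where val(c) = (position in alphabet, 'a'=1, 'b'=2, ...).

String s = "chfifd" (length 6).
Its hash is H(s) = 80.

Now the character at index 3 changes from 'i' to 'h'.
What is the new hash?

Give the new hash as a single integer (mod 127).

Answer: 86

Derivation:
val('i') = 9, val('h') = 8
Position k = 3, exponent = n-1-k = 2
B^2 mod M = 11^2 mod 127 = 121
Delta = (8 - 9) * 121 mod 127 = 6
New hash = (80 + 6) mod 127 = 86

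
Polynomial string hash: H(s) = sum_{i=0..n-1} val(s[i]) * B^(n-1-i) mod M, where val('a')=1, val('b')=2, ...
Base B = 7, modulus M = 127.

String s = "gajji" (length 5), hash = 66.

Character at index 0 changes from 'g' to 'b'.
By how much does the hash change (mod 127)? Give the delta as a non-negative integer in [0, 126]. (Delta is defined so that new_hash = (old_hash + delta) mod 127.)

Delta formula: (val(new) - val(old)) * B^(n-1-k) mod M
  val('b') - val('g') = 2 - 7 = -5
  B^(n-1-k) = 7^4 mod 127 = 115
  Delta = -5 * 115 mod 127 = 60

Answer: 60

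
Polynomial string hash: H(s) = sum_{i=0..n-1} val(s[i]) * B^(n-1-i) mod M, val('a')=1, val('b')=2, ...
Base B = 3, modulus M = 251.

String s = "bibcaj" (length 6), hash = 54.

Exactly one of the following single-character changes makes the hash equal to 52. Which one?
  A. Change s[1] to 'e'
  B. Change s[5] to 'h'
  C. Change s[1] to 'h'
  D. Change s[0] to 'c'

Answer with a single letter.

Option A: s[1]='i'->'e', delta=(5-9)*3^4 mod 251 = 178, hash=54+178 mod 251 = 232
Option B: s[5]='j'->'h', delta=(8-10)*3^0 mod 251 = 249, hash=54+249 mod 251 = 52 <-- target
Option C: s[1]='i'->'h', delta=(8-9)*3^4 mod 251 = 170, hash=54+170 mod 251 = 224
Option D: s[0]='b'->'c', delta=(3-2)*3^5 mod 251 = 243, hash=54+243 mod 251 = 46

Answer: B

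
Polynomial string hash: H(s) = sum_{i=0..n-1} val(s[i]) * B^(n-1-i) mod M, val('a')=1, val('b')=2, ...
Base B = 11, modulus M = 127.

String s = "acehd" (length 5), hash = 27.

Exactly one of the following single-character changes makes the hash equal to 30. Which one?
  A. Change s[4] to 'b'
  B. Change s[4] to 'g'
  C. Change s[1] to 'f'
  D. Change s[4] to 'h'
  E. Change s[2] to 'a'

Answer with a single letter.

Answer: B

Derivation:
Option A: s[4]='d'->'b', delta=(2-4)*11^0 mod 127 = 125, hash=27+125 mod 127 = 25
Option B: s[4]='d'->'g', delta=(7-4)*11^0 mod 127 = 3, hash=27+3 mod 127 = 30 <-- target
Option C: s[1]='c'->'f', delta=(6-3)*11^3 mod 127 = 56, hash=27+56 mod 127 = 83
Option D: s[4]='d'->'h', delta=(8-4)*11^0 mod 127 = 4, hash=27+4 mod 127 = 31
Option E: s[2]='e'->'a', delta=(1-5)*11^2 mod 127 = 24, hash=27+24 mod 127 = 51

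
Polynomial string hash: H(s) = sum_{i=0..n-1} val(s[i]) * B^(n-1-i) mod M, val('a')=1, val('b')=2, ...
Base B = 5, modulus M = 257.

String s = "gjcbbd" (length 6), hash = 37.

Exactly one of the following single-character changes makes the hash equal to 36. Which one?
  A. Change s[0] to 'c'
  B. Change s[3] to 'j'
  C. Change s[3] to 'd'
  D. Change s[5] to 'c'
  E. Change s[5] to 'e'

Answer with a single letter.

Option A: s[0]='g'->'c', delta=(3-7)*5^5 mod 257 = 93, hash=37+93 mod 257 = 130
Option B: s[3]='b'->'j', delta=(10-2)*5^2 mod 257 = 200, hash=37+200 mod 257 = 237
Option C: s[3]='b'->'d', delta=(4-2)*5^2 mod 257 = 50, hash=37+50 mod 257 = 87
Option D: s[5]='d'->'c', delta=(3-4)*5^0 mod 257 = 256, hash=37+256 mod 257 = 36 <-- target
Option E: s[5]='d'->'e', delta=(5-4)*5^0 mod 257 = 1, hash=37+1 mod 257 = 38

Answer: D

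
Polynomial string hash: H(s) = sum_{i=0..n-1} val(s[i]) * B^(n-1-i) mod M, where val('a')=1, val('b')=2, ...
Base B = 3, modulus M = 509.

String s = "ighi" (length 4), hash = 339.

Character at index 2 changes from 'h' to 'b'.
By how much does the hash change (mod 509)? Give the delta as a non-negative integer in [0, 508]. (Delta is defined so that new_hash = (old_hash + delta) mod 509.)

Answer: 491

Derivation:
Delta formula: (val(new) - val(old)) * B^(n-1-k) mod M
  val('b') - val('h') = 2 - 8 = -6
  B^(n-1-k) = 3^1 mod 509 = 3
  Delta = -6 * 3 mod 509 = 491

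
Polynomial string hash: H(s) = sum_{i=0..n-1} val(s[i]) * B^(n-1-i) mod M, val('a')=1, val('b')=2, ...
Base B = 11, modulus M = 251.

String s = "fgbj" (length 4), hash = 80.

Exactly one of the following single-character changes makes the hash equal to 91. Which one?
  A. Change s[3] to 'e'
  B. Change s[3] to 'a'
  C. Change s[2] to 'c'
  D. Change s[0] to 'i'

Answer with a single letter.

Answer: C

Derivation:
Option A: s[3]='j'->'e', delta=(5-10)*11^0 mod 251 = 246, hash=80+246 mod 251 = 75
Option B: s[3]='j'->'a', delta=(1-10)*11^0 mod 251 = 242, hash=80+242 mod 251 = 71
Option C: s[2]='b'->'c', delta=(3-2)*11^1 mod 251 = 11, hash=80+11 mod 251 = 91 <-- target
Option D: s[0]='f'->'i', delta=(9-6)*11^3 mod 251 = 228, hash=80+228 mod 251 = 57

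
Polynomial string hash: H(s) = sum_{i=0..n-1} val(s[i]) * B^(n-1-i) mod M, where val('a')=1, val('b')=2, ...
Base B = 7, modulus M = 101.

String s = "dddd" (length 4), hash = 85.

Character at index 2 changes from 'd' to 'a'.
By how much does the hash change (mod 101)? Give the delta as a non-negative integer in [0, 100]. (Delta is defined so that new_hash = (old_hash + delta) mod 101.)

Answer: 80

Derivation:
Delta formula: (val(new) - val(old)) * B^(n-1-k) mod M
  val('a') - val('d') = 1 - 4 = -3
  B^(n-1-k) = 7^1 mod 101 = 7
  Delta = -3 * 7 mod 101 = 80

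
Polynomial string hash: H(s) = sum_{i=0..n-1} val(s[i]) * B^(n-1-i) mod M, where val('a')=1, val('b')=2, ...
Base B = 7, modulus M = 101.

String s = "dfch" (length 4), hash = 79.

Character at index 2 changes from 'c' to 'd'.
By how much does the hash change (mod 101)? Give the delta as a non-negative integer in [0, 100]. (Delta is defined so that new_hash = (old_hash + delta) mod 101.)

Answer: 7

Derivation:
Delta formula: (val(new) - val(old)) * B^(n-1-k) mod M
  val('d') - val('c') = 4 - 3 = 1
  B^(n-1-k) = 7^1 mod 101 = 7
  Delta = 1 * 7 mod 101 = 7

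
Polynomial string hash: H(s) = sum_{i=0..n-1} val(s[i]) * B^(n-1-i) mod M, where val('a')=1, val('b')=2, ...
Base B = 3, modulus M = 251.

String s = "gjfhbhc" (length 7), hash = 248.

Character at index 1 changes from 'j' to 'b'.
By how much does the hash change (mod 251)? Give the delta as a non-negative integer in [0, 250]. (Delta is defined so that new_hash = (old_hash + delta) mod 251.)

Delta formula: (val(new) - val(old)) * B^(n-1-k) mod M
  val('b') - val('j') = 2 - 10 = -8
  B^(n-1-k) = 3^5 mod 251 = 243
  Delta = -8 * 243 mod 251 = 64

Answer: 64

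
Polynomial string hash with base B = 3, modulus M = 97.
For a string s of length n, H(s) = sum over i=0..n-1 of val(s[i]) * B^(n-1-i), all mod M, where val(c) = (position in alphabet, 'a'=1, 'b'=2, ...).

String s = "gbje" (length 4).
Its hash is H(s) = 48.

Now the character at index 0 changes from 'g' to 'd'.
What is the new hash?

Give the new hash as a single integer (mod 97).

val('g') = 7, val('d') = 4
Position k = 0, exponent = n-1-k = 3
B^3 mod M = 3^3 mod 97 = 27
Delta = (4 - 7) * 27 mod 97 = 16
New hash = (48 + 16) mod 97 = 64

Answer: 64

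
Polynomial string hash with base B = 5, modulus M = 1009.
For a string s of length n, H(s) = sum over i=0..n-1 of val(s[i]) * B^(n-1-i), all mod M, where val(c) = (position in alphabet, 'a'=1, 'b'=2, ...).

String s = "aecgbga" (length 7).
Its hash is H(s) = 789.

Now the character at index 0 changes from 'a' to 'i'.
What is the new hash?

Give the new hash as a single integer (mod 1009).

val('a') = 1, val('i') = 9
Position k = 0, exponent = n-1-k = 6
B^6 mod M = 5^6 mod 1009 = 490
Delta = (9 - 1) * 490 mod 1009 = 893
New hash = (789 + 893) mod 1009 = 673

Answer: 673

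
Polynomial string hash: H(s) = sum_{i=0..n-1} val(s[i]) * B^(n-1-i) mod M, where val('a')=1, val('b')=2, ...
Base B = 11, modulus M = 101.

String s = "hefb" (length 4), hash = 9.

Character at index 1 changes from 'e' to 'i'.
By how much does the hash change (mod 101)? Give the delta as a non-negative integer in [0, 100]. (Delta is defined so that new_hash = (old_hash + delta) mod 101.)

Delta formula: (val(new) - val(old)) * B^(n-1-k) mod M
  val('i') - val('e') = 9 - 5 = 4
  B^(n-1-k) = 11^2 mod 101 = 20
  Delta = 4 * 20 mod 101 = 80

Answer: 80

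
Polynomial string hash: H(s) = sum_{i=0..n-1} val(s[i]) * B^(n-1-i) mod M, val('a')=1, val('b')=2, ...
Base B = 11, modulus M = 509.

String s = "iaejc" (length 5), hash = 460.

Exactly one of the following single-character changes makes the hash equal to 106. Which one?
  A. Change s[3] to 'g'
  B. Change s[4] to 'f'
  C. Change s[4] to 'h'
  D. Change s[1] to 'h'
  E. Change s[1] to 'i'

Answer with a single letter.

Answer: D

Derivation:
Option A: s[3]='j'->'g', delta=(7-10)*11^1 mod 509 = 476, hash=460+476 mod 509 = 427
Option B: s[4]='c'->'f', delta=(6-3)*11^0 mod 509 = 3, hash=460+3 mod 509 = 463
Option C: s[4]='c'->'h', delta=(8-3)*11^0 mod 509 = 5, hash=460+5 mod 509 = 465
Option D: s[1]='a'->'h', delta=(8-1)*11^3 mod 509 = 155, hash=460+155 mod 509 = 106 <-- target
Option E: s[1]='a'->'i', delta=(9-1)*11^3 mod 509 = 468, hash=460+468 mod 509 = 419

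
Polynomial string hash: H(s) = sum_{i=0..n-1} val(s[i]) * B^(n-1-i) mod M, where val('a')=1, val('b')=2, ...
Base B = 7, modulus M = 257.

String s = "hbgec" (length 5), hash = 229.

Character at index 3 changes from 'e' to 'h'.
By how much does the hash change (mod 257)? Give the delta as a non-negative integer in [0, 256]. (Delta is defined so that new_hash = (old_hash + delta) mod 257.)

Delta formula: (val(new) - val(old)) * B^(n-1-k) mod M
  val('h') - val('e') = 8 - 5 = 3
  B^(n-1-k) = 7^1 mod 257 = 7
  Delta = 3 * 7 mod 257 = 21

Answer: 21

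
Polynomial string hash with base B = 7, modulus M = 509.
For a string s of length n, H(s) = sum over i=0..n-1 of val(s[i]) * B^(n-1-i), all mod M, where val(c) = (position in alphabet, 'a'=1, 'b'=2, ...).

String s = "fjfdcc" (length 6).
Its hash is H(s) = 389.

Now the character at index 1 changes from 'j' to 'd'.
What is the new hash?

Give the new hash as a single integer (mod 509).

val('j') = 10, val('d') = 4
Position k = 1, exponent = n-1-k = 4
B^4 mod M = 7^4 mod 509 = 365
Delta = (4 - 10) * 365 mod 509 = 355
New hash = (389 + 355) mod 509 = 235

Answer: 235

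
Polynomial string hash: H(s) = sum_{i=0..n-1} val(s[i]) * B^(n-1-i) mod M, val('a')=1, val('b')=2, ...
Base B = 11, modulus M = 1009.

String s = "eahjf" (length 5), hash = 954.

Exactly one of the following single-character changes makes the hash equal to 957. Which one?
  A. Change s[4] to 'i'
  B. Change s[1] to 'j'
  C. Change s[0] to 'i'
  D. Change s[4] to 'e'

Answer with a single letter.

Option A: s[4]='f'->'i', delta=(9-6)*11^0 mod 1009 = 3, hash=954+3 mod 1009 = 957 <-- target
Option B: s[1]='a'->'j', delta=(10-1)*11^3 mod 1009 = 880, hash=954+880 mod 1009 = 825
Option C: s[0]='e'->'i', delta=(9-5)*11^4 mod 1009 = 42, hash=954+42 mod 1009 = 996
Option D: s[4]='f'->'e', delta=(5-6)*11^0 mod 1009 = 1008, hash=954+1008 mod 1009 = 953

Answer: A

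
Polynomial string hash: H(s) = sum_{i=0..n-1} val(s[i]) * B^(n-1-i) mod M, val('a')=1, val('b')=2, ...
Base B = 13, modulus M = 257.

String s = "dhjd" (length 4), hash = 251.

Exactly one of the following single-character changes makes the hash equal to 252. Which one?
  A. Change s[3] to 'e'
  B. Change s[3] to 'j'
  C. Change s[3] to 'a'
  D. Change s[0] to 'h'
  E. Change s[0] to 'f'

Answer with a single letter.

Answer: A

Derivation:
Option A: s[3]='d'->'e', delta=(5-4)*13^0 mod 257 = 1, hash=251+1 mod 257 = 252 <-- target
Option B: s[3]='d'->'j', delta=(10-4)*13^0 mod 257 = 6, hash=251+6 mod 257 = 0
Option C: s[3]='d'->'a', delta=(1-4)*13^0 mod 257 = 254, hash=251+254 mod 257 = 248
Option D: s[0]='d'->'h', delta=(8-4)*13^3 mod 257 = 50, hash=251+50 mod 257 = 44
Option E: s[0]='d'->'f', delta=(6-4)*13^3 mod 257 = 25, hash=251+25 mod 257 = 19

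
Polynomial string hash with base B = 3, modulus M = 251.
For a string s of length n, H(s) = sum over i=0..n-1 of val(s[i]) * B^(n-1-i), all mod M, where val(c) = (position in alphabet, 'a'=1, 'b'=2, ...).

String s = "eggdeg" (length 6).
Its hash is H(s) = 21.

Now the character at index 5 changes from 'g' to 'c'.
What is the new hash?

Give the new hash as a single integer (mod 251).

val('g') = 7, val('c') = 3
Position k = 5, exponent = n-1-k = 0
B^0 mod M = 3^0 mod 251 = 1
Delta = (3 - 7) * 1 mod 251 = 247
New hash = (21 + 247) mod 251 = 17

Answer: 17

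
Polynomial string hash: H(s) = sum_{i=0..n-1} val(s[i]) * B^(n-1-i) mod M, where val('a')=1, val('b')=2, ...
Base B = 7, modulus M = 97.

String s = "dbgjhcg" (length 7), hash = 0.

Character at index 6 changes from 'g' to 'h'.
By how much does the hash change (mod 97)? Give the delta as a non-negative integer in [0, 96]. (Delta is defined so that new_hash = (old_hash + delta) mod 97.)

Delta formula: (val(new) - val(old)) * B^(n-1-k) mod M
  val('h') - val('g') = 8 - 7 = 1
  B^(n-1-k) = 7^0 mod 97 = 1
  Delta = 1 * 1 mod 97 = 1

Answer: 1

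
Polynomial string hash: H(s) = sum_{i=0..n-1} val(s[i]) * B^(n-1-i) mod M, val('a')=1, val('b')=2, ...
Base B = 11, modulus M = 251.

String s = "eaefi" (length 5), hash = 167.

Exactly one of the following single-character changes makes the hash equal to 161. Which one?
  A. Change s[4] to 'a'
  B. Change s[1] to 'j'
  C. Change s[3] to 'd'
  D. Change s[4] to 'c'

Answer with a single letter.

Option A: s[4]='i'->'a', delta=(1-9)*11^0 mod 251 = 243, hash=167+243 mod 251 = 159
Option B: s[1]='a'->'j', delta=(10-1)*11^3 mod 251 = 182, hash=167+182 mod 251 = 98
Option C: s[3]='f'->'d', delta=(4-6)*11^1 mod 251 = 229, hash=167+229 mod 251 = 145
Option D: s[4]='i'->'c', delta=(3-9)*11^0 mod 251 = 245, hash=167+245 mod 251 = 161 <-- target

Answer: D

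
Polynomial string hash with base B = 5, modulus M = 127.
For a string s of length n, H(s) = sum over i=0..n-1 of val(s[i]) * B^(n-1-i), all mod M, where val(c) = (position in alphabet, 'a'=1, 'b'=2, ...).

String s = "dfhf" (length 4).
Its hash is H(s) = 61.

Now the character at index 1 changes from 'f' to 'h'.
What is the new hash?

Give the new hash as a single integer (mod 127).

Answer: 111

Derivation:
val('f') = 6, val('h') = 8
Position k = 1, exponent = n-1-k = 2
B^2 mod M = 5^2 mod 127 = 25
Delta = (8 - 6) * 25 mod 127 = 50
New hash = (61 + 50) mod 127 = 111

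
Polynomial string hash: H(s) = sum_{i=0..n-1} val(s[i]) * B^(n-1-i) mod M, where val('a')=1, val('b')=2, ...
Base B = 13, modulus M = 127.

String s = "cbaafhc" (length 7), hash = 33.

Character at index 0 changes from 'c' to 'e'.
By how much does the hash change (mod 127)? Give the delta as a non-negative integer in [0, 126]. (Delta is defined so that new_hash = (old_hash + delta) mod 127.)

Answer: 94

Derivation:
Delta formula: (val(new) - val(old)) * B^(n-1-k) mod M
  val('e') - val('c') = 5 - 3 = 2
  B^(n-1-k) = 13^6 mod 127 = 47
  Delta = 2 * 47 mod 127 = 94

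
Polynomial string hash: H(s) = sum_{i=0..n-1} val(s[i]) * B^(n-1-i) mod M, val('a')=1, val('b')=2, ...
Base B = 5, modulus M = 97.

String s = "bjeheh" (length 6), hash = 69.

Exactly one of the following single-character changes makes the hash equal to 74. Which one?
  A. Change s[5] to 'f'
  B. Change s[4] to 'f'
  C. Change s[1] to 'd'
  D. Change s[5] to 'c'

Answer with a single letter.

Option A: s[5]='h'->'f', delta=(6-8)*5^0 mod 97 = 95, hash=69+95 mod 97 = 67
Option B: s[4]='e'->'f', delta=(6-5)*5^1 mod 97 = 5, hash=69+5 mod 97 = 74 <-- target
Option C: s[1]='j'->'d', delta=(4-10)*5^4 mod 97 = 33, hash=69+33 mod 97 = 5
Option D: s[5]='h'->'c', delta=(3-8)*5^0 mod 97 = 92, hash=69+92 mod 97 = 64

Answer: B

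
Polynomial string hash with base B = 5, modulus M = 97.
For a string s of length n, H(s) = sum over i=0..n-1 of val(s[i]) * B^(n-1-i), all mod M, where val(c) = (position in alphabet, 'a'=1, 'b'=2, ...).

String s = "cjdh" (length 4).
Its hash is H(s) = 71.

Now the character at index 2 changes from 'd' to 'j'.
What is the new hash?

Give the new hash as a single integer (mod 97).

Answer: 4

Derivation:
val('d') = 4, val('j') = 10
Position k = 2, exponent = n-1-k = 1
B^1 mod M = 5^1 mod 97 = 5
Delta = (10 - 4) * 5 mod 97 = 30
New hash = (71 + 30) mod 97 = 4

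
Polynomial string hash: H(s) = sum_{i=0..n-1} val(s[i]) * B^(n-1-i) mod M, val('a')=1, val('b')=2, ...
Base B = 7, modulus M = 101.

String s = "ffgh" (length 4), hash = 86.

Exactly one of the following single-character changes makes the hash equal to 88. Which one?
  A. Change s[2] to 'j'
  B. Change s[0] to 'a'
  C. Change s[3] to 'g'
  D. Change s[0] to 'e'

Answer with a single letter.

Answer: B

Derivation:
Option A: s[2]='g'->'j', delta=(10-7)*7^1 mod 101 = 21, hash=86+21 mod 101 = 6
Option B: s[0]='f'->'a', delta=(1-6)*7^3 mod 101 = 2, hash=86+2 mod 101 = 88 <-- target
Option C: s[3]='h'->'g', delta=(7-8)*7^0 mod 101 = 100, hash=86+100 mod 101 = 85
Option D: s[0]='f'->'e', delta=(5-6)*7^3 mod 101 = 61, hash=86+61 mod 101 = 46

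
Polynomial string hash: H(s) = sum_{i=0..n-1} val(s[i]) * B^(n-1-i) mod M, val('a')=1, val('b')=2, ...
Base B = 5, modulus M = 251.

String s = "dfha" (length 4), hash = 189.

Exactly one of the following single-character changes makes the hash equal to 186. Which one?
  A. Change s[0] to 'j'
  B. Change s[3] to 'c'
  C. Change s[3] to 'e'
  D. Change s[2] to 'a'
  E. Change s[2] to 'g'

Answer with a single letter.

Option A: s[0]='d'->'j', delta=(10-4)*5^3 mod 251 = 248, hash=189+248 mod 251 = 186 <-- target
Option B: s[3]='a'->'c', delta=(3-1)*5^0 mod 251 = 2, hash=189+2 mod 251 = 191
Option C: s[3]='a'->'e', delta=(5-1)*5^0 mod 251 = 4, hash=189+4 mod 251 = 193
Option D: s[2]='h'->'a', delta=(1-8)*5^1 mod 251 = 216, hash=189+216 mod 251 = 154
Option E: s[2]='h'->'g', delta=(7-8)*5^1 mod 251 = 246, hash=189+246 mod 251 = 184

Answer: A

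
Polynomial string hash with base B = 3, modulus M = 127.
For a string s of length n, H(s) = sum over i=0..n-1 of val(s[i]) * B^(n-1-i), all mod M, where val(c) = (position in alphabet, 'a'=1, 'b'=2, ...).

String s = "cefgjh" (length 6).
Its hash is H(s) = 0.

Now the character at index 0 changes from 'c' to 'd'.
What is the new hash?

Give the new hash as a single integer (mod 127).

Answer: 116

Derivation:
val('c') = 3, val('d') = 4
Position k = 0, exponent = n-1-k = 5
B^5 mod M = 3^5 mod 127 = 116
Delta = (4 - 3) * 116 mod 127 = 116
New hash = (0 + 116) mod 127 = 116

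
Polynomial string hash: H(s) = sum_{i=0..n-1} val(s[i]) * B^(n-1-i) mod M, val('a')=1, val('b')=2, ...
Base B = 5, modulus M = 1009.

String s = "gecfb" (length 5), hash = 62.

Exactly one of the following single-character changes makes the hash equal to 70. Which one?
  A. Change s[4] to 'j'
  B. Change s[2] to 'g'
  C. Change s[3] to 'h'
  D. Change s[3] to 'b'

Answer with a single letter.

Answer: A

Derivation:
Option A: s[4]='b'->'j', delta=(10-2)*5^0 mod 1009 = 8, hash=62+8 mod 1009 = 70 <-- target
Option B: s[2]='c'->'g', delta=(7-3)*5^2 mod 1009 = 100, hash=62+100 mod 1009 = 162
Option C: s[3]='f'->'h', delta=(8-6)*5^1 mod 1009 = 10, hash=62+10 mod 1009 = 72
Option D: s[3]='f'->'b', delta=(2-6)*5^1 mod 1009 = 989, hash=62+989 mod 1009 = 42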